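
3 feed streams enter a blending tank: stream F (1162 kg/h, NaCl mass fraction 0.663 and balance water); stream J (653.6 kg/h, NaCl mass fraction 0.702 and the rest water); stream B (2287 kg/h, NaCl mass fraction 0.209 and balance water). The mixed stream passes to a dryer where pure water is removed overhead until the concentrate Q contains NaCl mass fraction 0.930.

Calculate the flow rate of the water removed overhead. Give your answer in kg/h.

NaCl entering = 1162×0.663 + 653.6×0.702 + 2287×0.209 = 1707.2 kg/h.
All NaCl reports to Q, so Q = 1707.2/0.930 = 1835.7 kg/h.
Total feed = 4102.6 kg/h; overhead = 4102.6 − 1835.7 = 2266.9 kg/h.

2267 kg/h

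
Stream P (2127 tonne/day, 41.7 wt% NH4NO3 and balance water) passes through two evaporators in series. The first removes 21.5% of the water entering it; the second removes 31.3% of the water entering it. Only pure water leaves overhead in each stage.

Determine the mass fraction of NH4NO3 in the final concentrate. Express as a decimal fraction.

0.570

water in feed = 2127×0.583 = 1240 tonne/day.
After stage 1: water left = (1−0.215)×1240 = 973.43; stream total = 1860.4 tonne/day.
After stage 2: water left = (1−0.313)×973.43 = 668.75; final concentrate = 1555.7 tonne/day.
NH4NO3 fraction = 886.96/1555.7 = 0.570.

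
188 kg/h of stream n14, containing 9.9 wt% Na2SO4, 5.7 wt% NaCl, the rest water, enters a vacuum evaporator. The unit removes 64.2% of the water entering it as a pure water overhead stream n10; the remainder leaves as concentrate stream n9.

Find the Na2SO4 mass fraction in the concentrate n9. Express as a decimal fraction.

Na2SO4 is not removed: 188×0.099 = 18.612 kg/h of Na2SO4 enters n9.
water entering = 188×0.844 = 158.67 kg/h; overhead removed = 0.642×158.67 = 101.87 kg/h.
Concentrate = 188 − 101.87 = 86.133 kg/h.
Mass fraction = 18.612/86.133 = 0.216.

0.216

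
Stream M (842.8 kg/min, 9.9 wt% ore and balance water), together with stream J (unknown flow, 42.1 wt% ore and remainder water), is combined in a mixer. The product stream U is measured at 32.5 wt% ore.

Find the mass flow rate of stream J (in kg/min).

Let J be the unknown flow. Total out = 842.8 + J.
ore balance: 83.437 + 0.421·J = 0.325·(842.8 + J)
(0.421 − 0.325)·J = 0.325×842.8 − 83.437 = 190.47
J = 190.47 / 0.096 = 1984.1 kg/min

1984 kg/min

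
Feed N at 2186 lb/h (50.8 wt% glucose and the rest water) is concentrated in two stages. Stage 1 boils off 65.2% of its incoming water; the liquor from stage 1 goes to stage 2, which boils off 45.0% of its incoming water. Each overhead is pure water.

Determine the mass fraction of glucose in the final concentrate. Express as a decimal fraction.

0.844

water in feed = 2186×0.492 = 1075.5 lb/h.
After stage 1: water left = (1−0.652)×1075.5 = 374.28; stream total = 1484.8 lb/h.
After stage 2: water left = (1−0.450)×374.28 = 205.85; final concentrate = 1316.3 lb/h.
glucose fraction = 1110.5/1316.3 = 0.844.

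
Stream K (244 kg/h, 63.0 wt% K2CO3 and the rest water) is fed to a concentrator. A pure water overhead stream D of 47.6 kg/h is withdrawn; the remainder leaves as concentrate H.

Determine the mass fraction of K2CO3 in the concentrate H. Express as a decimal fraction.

K2CO3 is not removed: 244×0.630 = 153.72 kg/h of K2CO3 enters H.
Concentrate = 244 − 47.6 = 196.4 kg/h.
Mass fraction = 153.72/196.4 = 0.783.

0.783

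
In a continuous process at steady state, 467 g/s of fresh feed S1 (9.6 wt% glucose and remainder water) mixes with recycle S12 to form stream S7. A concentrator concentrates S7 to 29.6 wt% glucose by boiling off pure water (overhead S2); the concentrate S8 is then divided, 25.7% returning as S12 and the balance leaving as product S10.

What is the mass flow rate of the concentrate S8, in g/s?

Overall glucose balance (none leaves overhead): glucose in fresh feed = glucose in product, i.e. 467×0.096 = (1−0.257)·S8·0.296.
S8 = 44.832/(0.296×0.743) = 203.85 g/s.

203.8 g/s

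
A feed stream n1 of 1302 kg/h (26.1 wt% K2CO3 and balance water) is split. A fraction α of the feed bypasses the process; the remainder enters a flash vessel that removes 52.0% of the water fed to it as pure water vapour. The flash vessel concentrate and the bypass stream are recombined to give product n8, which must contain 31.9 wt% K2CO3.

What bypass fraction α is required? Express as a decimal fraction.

0.527

All 1302×0.261 = 339.82 kg/h of K2CO3 reaches n8, so n8 = 339.82/0.319 = 1065.3 kg/h and vapour = 236.73 kg/h.
The evaporator receives (1−α)·1302 of feed at 0.739 water and removes 0.520 of that water:
0.520×0.739×(1−α)×1302 = 236.73
(1−α) = 236.73/500.33 = 0.4731;  α = 0.5269.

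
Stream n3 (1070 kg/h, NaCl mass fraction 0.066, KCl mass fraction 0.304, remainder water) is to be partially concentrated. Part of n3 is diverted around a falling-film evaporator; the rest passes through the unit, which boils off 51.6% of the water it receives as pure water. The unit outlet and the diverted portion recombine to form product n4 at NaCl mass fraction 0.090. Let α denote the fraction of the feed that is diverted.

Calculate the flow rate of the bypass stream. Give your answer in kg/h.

192.3 kg/h

All 1070×0.066 = 70.62 kg/h of NaCl reaches n4, so n4 = 70.62/0.090 = 784.67 kg/h and vapour = 285.33 kg/h.
The evaporator receives (1−α)·1070 of feed at 0.630 water and removes 0.516 of that water:
0.516×0.630×(1−α)×1070 = 285.33
(1−α) = 285.33/347.84 = 0.8203;  α = 0.1797.
Bypass flow = 0.1797×1070 = 192.27 kg/h.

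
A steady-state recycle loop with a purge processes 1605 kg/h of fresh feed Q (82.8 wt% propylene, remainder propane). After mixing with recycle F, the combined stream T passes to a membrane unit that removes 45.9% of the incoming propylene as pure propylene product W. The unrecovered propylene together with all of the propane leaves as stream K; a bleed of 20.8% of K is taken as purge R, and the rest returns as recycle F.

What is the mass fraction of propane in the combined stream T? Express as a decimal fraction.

propane enters only via Q and leaves only via the purge: 1605×0.172 = 0.208×(propane in K), and the membrane unit passes all propane, so propane in T = propane in K = 1327.2 kg/h.
propylene in T: m_A = 1605×0.828 + (1−0.208)·(1−0.459)·m_A, so m_A = 1328.9/0.5715 = 2325.2 kg/h.
T = 2325.2 + 1327.2 = 3652.5 kg/h.
propane fraction in T = 1327.2/3652.5 = 0.363.

0.363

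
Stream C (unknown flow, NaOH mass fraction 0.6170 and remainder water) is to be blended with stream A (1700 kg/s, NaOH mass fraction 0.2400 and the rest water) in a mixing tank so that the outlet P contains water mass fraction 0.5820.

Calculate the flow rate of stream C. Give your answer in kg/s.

Let C be the unknown flow. Total out = 1700 + C.
water balance: 1292 + 0.383·C = 0.582·(1700 + C)
(0.383 − 0.582)·C = 0.582×1700 − 1292 = -302.6
C = -302.6 / -0.199 = 1520.6 kg/s

1521 kg/s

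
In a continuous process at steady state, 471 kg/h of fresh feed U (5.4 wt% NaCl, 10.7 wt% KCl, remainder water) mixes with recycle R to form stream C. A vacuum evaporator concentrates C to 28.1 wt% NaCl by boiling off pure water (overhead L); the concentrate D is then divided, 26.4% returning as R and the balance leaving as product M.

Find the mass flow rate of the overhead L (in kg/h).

Overall NaCl balance (none leaves overhead): NaCl in fresh feed = NaCl in product, i.e. 471×0.054 = (1−0.264)·D·0.281.
D = 25.434/(0.281×0.736) = 122.98 kg/h.
Recycle R = 0.264×122.98 = 32.466 kg/h.
Combined feed C = 471 + 32.466 = 503.47 kg/h.
Overhead L = C − D = 503.47 − 122.98 = 380.49 kg/h.

380.5 kg/h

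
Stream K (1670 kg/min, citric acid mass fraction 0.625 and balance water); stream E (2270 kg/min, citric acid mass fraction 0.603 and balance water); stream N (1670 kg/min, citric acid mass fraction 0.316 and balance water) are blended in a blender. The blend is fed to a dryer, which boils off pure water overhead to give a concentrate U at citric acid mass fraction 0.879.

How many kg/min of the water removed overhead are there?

2265 kg/min

citric acid entering = 1670×0.625 + 2270×0.603 + 1670×0.316 = 2940.3 kg/min.
All citric acid reports to U, so U = 2940.3/0.879 = 3345 kg/min.
Total feed = 5610 kg/min; overhead = 5610 − 3345 = 2265 kg/min.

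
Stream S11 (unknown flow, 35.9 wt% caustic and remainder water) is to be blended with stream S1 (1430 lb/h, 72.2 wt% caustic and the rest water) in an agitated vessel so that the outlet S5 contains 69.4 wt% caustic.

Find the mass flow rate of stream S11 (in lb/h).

119.5 lb/h

Let S11 be the unknown flow. Total out = 1430 + S11.
caustic balance: 1032.5 + 0.359·S11 = 0.694·(1430 + S11)
(0.359 − 0.694)·S11 = 0.694×1430 − 1032.5 = -40.04
S11 = -40.04 / -0.335 = 119.52 lb/h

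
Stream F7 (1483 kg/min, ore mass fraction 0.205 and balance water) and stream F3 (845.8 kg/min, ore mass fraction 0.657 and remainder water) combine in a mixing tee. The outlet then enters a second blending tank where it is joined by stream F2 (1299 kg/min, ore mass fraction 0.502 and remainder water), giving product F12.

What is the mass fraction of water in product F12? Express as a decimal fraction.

Overall, product flow = 3627.8 kg/min.
water in = 1483×0.795 + 845.8×0.343 + 1299×0.498 = 2116 kg/min.
water fraction in F12 = 0.583.

0.583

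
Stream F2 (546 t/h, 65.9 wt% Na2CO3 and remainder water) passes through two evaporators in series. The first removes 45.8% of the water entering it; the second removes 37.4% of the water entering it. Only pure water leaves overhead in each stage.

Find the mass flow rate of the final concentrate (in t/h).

water in feed = 546×0.341 = 186.19 t/h.
After stage 1: water left = (1−0.458)×186.19 = 100.91; stream total = 460.73 t/h.
After stage 2: water left = (1−0.374)×100.91 = 63.171; final concentrate = 422.99 t/h.

423 t/h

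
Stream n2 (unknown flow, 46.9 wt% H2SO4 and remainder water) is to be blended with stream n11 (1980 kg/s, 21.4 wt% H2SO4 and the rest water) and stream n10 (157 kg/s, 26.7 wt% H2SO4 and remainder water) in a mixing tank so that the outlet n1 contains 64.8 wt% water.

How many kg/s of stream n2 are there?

2449 kg/s

Let n2 be the unknown flow. Total out = 2137 + n2.
water balance: 1671.4 + 0.531·n2 = 0.648·(2137 + n2)
(0.531 − 0.648)·n2 = 0.648×2137 − 1671.4 = -286.58
n2 = -286.58 / -0.117 = 2449.4 kg/s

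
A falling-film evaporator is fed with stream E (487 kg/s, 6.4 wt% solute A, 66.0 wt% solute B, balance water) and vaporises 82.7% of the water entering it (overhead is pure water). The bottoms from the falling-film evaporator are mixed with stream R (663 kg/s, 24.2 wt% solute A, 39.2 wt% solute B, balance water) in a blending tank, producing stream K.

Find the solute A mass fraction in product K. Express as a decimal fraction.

0.184

Vapour removed = 0.827×0.276×487 = 111.16 kg/s; concentrate = 375.84 kg/s.
solute A reaching the mixer = 31.168 (from concentrate) + 663×0.242 = 191.61 kg/s.
Product flow = 375.84 + 663 = 1038.8 kg/s; solute A fraction = 0.184.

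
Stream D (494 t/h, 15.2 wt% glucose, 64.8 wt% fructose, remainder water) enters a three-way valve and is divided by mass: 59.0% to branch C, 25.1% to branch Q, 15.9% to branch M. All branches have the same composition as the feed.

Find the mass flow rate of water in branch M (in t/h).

15.71 t/h

Branch M total = 0.159×494 = 78.546 t/h.
water in M = 0.200×78.546 = 15.709 t/h.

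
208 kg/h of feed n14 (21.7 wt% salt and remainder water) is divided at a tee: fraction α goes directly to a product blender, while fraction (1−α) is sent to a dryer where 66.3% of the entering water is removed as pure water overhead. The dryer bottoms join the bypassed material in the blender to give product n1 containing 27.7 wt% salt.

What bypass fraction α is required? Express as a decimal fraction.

All 208×0.217 = 45.136 kg/h of salt reaches n1, so n1 = 45.136/0.277 = 162.95 kg/h and vapour = 45.054 kg/h.
The evaporator receives (1−α)·208 of feed at 0.783 water and removes 0.663 of that water:
0.663×0.783×(1−α)×208 = 45.054
(1−α) = 45.054/107.98 = 0.4172;  α = 0.5828.

0.583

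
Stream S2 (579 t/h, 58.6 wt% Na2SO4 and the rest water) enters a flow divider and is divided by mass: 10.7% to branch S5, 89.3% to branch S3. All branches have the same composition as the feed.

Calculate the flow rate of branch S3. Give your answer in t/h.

Branch S3 flow = 0.893×579 = 517.05 t/h.

517 t/h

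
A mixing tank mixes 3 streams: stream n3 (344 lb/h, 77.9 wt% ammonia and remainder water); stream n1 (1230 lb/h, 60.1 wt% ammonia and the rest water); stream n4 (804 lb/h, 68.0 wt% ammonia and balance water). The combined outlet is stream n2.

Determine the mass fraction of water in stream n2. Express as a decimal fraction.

Total flow out = 344 + 1230 + 804 = 2378 lb/h.
water in = 344×0.221 + 1230×0.399 + 804×0.320 = 824.07 lb/h.
water mass fraction in n2 = 824.07/2378 = 0.347.

0.347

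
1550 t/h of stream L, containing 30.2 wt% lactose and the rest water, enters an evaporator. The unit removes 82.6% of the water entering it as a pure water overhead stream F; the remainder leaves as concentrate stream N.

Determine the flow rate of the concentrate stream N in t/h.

656.4 t/h

water entering = 1550×0.698 = 1081.9 t/h; overhead removed = 0.826×1081.9 = 893.65 t/h.
Concentrate = 1550 − 893.65 = 656.35 t/h.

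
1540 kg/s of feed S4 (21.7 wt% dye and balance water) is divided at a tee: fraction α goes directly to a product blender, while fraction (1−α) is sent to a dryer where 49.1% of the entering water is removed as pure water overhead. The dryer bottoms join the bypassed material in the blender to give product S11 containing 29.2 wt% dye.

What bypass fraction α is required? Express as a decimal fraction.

0.332

All 1540×0.217 = 334.18 kg/s of dye reaches S11, so S11 = 334.18/0.292 = 1144.5 kg/s and vapour = 395.55 kg/s.
The evaporator receives (1−α)·1540 of feed at 0.783 water and removes 0.491 of that water:
0.491×0.783×(1−α)×1540 = 395.55
(1−α) = 395.55/592.06 = 0.6681;  α = 0.3319.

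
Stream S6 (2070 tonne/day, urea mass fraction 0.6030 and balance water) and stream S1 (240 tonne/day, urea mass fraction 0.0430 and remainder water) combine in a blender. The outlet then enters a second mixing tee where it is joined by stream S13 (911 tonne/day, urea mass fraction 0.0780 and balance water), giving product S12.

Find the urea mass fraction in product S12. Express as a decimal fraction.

0.4128

Overall, product flow = 3221 tonne/day.
urea in = 2070×0.603 + 240×0.043 + 911×0.078 = 1329.6 tonne/day.
urea fraction in S12 = 0.4128.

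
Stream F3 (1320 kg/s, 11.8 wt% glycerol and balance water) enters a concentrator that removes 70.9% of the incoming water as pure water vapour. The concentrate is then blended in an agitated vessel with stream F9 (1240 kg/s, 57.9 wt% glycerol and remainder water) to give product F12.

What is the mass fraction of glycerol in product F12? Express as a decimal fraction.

0.504

Vapour removed = 0.709×0.882×1320 = 825.45 kg/s; concentrate = 494.55 kg/s.
glycerol reaching the mixer = 155.76 (from concentrate) + 1240×0.579 = 873.72 kg/s.
Product flow = 494.55 + 1240 = 1734.6 kg/s; glycerol fraction = 0.504.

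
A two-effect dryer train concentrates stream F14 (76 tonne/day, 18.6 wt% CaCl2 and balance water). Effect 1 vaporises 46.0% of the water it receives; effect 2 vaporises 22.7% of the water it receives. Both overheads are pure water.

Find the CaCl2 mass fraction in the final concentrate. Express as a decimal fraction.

0.354

water in feed = 76×0.814 = 61.864 tonne/day.
After stage 1: water left = (1−0.460)×61.864 = 33.407; stream total = 47.543 tonne/day.
After stage 2: water left = (1−0.227)×33.407 = 25.823; final concentrate = 39.959 tonne/day.
CaCl2 fraction = 14.136/39.959 = 0.354.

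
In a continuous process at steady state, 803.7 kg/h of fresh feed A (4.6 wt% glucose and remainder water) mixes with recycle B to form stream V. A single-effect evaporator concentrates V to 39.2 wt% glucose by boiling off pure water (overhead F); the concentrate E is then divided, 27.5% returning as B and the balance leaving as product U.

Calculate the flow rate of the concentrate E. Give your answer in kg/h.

130.1 kg/h

Overall glucose balance (none leaves overhead): glucose in fresh feed = glucose in product, i.e. 803.7×0.046 = (1−0.275)·E·0.392.
E = 36.97/(0.392×0.725) = 130.09 kg/h.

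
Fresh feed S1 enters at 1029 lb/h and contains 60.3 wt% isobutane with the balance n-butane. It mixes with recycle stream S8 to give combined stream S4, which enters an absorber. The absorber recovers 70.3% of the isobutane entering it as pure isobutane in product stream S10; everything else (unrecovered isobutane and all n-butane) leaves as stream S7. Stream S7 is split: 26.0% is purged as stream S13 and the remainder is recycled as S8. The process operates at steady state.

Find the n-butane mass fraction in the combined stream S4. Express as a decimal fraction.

0.664

n-butane enters only via S1 and leaves only via the purge: 1029×0.397 = 0.260×(n-butane in S7), and the absorber passes all n-butane, so n-butane in S4 = n-butane in S7 = 1571.2 lb/h.
isobutane in S4: m_A = 1029×0.603 + (1−0.260)·(1−0.703)·m_A, so m_A = 620.49/0.7802 = 795.27 lb/h.
S4 = 795.27 + 1571.2 = 2366.5 lb/h.
n-butane fraction in S4 = 1571.2/2366.5 = 0.664.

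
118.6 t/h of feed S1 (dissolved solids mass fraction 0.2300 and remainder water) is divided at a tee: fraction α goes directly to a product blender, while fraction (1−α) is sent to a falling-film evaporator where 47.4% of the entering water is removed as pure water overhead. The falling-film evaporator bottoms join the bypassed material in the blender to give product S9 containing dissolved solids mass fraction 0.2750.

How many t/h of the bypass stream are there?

All 118.6×0.230 = 27.278 t/h of dissolved solids reaches S9, so S9 = 27.278/0.275 = 99.193 t/h and vapour = 19.407 t/h.
The evaporator receives (1−α)·118.6 of feed at 0.770 water and removes 0.474 of that water:
0.474×0.770×(1−α)×118.6 = 19.407
(1−α) = 19.407/43.287 = 0.4483;  α = 0.5517.
Bypass flow = 0.5517×118.6 = 65.426 t/h.

65.43 t/h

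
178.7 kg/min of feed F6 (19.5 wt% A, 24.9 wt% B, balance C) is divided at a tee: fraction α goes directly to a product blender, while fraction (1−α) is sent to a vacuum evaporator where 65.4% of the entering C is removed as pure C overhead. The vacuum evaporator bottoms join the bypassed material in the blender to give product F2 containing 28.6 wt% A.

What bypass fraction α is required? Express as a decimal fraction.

All 178.7×0.195 = 34.846 kg/min of A reaches F2, so F2 = 34.846/0.286 = 121.84 kg/min and vapour = 56.859 kg/min.
The evaporator receives (1−α)·178.7 of feed at 0.556 C and removes 0.654 of that C:
0.654×0.556×(1−α)×178.7 = 56.859
(1−α) = 56.859/64.98 = 0.8750;  α = 0.1250.

0.125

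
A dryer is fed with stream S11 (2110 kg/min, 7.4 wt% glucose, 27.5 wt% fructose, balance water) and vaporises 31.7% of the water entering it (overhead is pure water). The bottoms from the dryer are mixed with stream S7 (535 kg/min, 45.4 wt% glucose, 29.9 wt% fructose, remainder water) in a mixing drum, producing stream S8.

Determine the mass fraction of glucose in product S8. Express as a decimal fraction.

Vapour removed = 0.317×0.651×2110 = 435.43 kg/min; concentrate = 1674.6 kg/min.
glucose reaching the mixer = 156.14 (from concentrate) + 535×0.454 = 399.03 kg/min.
Product flow = 1674.6 + 535 = 2209.6 kg/min; glucose fraction = 0.181.

0.181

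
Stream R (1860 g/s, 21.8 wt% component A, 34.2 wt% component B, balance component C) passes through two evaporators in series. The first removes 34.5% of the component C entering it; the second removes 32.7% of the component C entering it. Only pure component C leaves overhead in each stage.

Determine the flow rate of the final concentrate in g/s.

component C in feed = 1860×0.440 = 818.4 g/s.
After stage 1: component C left = (1−0.345)×818.4 = 536.05; stream total = 1577.7 g/s.
After stage 2: component C left = (1−0.327)×536.05 = 360.76; final concentrate = 1402.4 g/s.

1402 g/s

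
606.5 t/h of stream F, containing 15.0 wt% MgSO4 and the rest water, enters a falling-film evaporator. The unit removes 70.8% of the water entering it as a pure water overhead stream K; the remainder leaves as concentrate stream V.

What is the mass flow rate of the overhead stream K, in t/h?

water entering = 606.5×0.850 = 515.52 t/h; overhead removed = 0.708×515.52 = 364.99 t/h.

365 t/h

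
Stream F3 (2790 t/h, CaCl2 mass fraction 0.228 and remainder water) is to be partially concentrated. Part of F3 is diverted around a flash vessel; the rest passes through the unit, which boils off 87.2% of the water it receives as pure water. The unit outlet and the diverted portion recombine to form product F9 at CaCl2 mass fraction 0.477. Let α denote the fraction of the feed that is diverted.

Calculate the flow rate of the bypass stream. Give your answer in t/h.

626.5 t/h

All 2790×0.228 = 636.12 t/h of CaCl2 reaches F9, so F9 = 636.12/0.477 = 1333.6 t/h and vapour = 1456.4 t/h.
The evaporator receives (1−α)·2790 of feed at 0.772 water and removes 0.872 of that water:
0.872×0.772×(1−α)×2790 = 1456.4
(1−α) = 1456.4/1878.2 = 0.7754;  α = 0.2246.
Bypass flow = 0.2246×2790 = 626.53 t/h.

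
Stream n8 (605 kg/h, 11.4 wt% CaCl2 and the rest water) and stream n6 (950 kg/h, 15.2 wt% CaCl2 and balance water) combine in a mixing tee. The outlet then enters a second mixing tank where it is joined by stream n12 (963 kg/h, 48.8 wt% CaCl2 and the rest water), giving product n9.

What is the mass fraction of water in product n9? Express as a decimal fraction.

Overall, product flow = 2518 kg/h.
water in = 605×0.886 + 950×0.848 + 963×0.512 = 1834.7 kg/h.
water fraction in n9 = 0.729.

0.729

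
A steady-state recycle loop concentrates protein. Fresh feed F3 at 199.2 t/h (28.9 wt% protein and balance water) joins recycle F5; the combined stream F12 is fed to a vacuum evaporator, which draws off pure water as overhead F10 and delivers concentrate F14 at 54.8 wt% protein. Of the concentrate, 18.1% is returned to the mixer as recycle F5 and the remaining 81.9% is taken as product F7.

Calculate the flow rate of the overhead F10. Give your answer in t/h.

Overall protein balance (none leaves overhead): protein in fresh feed = protein in product, i.e. 199.2×0.289 = (1−0.181)·F14·0.548.
F14 = 57.569/(0.548×0.819) = 128.27 t/h.
Recycle F5 = 0.181×128.27 = 23.217 t/h.
Combined feed F12 = 199.2 + 23.217 = 222.42 t/h.
Overhead F10 = F12 − F14 = 222.42 − 128.27 = 94.147 t/h.

94.15 t/h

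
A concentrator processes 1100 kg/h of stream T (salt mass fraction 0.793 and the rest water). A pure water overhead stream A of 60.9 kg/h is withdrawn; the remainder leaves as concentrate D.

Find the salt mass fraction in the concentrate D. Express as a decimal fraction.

0.839

salt is not removed: 1100×0.793 = 872.3 kg/h of salt enters D.
Concentrate = 1100 − 60.9 = 1039.1 kg/h.
Mass fraction = 872.3/1039.1 = 0.839.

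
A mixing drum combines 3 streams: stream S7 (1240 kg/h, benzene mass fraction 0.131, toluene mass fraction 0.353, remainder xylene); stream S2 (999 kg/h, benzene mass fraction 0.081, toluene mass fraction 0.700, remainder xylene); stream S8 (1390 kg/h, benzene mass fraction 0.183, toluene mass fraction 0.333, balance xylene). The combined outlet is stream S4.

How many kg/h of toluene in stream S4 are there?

toluene out = toluene in = 1240×0.353 + 999×0.700 + 1390×0.333 = 1599.9 kg/h.

1600 kg/h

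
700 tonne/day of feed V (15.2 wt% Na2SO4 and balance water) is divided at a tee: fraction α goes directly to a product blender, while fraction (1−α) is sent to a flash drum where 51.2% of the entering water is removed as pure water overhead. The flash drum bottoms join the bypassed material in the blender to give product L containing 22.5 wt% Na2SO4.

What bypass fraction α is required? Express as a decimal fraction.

All 700×0.152 = 106.4 tonne/day of Na2SO4 reaches L, so L = 106.4/0.225 = 472.89 tonne/day and vapour = 227.11 tonne/day.
The evaporator receives (1−α)·700 of feed at 0.848 water and removes 0.512 of that water:
0.512×0.848×(1−α)×700 = 227.11
(1−α) = 227.11/303.92 = 0.7473;  α = 0.2527.

0.253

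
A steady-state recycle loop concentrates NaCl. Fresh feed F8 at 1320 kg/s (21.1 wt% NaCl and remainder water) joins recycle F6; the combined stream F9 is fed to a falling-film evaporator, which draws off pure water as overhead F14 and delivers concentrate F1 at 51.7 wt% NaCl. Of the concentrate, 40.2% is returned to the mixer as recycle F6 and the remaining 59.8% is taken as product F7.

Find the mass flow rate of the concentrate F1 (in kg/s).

900.9 kg/s

Overall NaCl balance (none leaves overhead): NaCl in fresh feed = NaCl in product, i.e. 1320×0.211 = (1−0.402)·F1·0.517.
F1 = 278.52/(0.517×0.598) = 900.88 kg/s.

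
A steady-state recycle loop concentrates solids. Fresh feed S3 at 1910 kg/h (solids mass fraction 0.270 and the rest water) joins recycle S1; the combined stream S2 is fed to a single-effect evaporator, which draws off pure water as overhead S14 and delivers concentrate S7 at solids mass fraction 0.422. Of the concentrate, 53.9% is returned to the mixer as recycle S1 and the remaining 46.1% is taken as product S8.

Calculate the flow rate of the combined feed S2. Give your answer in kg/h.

Overall solids balance (none leaves overhead): solids in fresh feed = solids in product, i.e. 1910×0.270 = (1−0.539)·S7·0.422.
S7 = 515.7/(0.422×0.461) = 2650.8 kg/h.
Recycle S1 = 0.539×2650.8 = 1428.8 kg/h.
Combined feed S2 = 1910 + 1428.8 = 3338.8 kg/h.

3339 kg/h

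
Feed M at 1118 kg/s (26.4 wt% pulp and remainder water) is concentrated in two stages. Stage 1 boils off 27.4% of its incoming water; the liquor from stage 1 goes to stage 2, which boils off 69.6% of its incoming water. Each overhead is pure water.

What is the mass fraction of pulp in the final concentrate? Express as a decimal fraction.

0.619

water in feed = 1118×0.736 = 822.85 kg/s.
After stage 1: water left = (1−0.274)×822.85 = 597.39; stream total = 892.54 kg/s.
After stage 2: water left = (1−0.696)×597.39 = 181.61; final concentrate = 476.76 kg/s.
pulp fraction = 295.15/476.76 = 0.619.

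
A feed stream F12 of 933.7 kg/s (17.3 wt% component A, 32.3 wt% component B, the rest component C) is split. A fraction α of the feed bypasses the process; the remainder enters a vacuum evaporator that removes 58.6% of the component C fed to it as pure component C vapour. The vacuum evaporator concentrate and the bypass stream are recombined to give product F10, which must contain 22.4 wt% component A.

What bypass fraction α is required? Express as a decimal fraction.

0.229

All 933.7×0.173 = 161.53 kg/s of component A reaches F10, so F10 = 161.53/0.224 = 721.12 kg/s and vapour = 212.58 kg/s.
The evaporator receives (1−α)·933.7 of feed at 0.504 component C and removes 0.586 of that component C:
0.586×0.504×(1−α)×933.7 = 212.58
(1−α) = 212.58/275.76 = 0.7709;  α = 0.2291.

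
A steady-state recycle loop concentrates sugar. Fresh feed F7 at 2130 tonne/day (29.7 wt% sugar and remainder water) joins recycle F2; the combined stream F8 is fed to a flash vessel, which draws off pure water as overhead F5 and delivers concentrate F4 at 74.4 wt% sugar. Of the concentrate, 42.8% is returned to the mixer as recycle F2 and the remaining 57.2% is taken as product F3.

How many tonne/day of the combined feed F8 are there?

Overall sugar balance (none leaves overhead): sugar in fresh feed = sugar in product, i.e. 2130×0.297 = (1−0.428)·F4·0.744.
F4 = 632.61/(0.744×0.572) = 1486.5 tonne/day.
Recycle F2 = 0.428×1486.5 = 636.23 tonne/day.
Combined feed F8 = 2130 + 636.23 = 2766.2 tonne/day.

2766 tonne/day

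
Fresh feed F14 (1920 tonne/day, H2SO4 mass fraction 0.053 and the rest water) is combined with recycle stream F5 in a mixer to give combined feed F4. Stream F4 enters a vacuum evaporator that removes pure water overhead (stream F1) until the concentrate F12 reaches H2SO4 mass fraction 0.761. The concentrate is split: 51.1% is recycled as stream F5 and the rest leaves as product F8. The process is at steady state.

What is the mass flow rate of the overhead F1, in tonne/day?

1786 tonne/day

Overall H2SO4 balance (none leaves overhead): H2SO4 in fresh feed = H2SO4 in product, i.e. 1920×0.053 = (1−0.511)·F12·0.761.
F12 = 101.76/(0.761×0.489) = 273.45 tonne/day.
Recycle F5 = 0.511×273.45 = 139.73 tonne/day.
Combined feed F4 = 1920 + 139.73 = 2059.7 tonne/day.
Overhead F1 = F4 − F12 = 2059.7 − 273.45 = 1786.3 tonne/day.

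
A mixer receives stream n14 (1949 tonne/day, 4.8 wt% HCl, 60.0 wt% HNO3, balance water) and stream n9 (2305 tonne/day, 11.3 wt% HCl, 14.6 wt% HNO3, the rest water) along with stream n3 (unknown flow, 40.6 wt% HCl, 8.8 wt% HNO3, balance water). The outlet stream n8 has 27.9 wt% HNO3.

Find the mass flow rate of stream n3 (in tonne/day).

Let n3 be the unknown flow. Total out = 4254 + n3.
HNO3 balance: 1505.9 + 0.088·n3 = 0.279·(4254 + n3)
(0.088 − 0.279)·n3 = 0.279×4254 − 1505.9 = -319.06
n3 = -319.06 / -0.191 = 1670.5 tonne/day

1670 tonne/day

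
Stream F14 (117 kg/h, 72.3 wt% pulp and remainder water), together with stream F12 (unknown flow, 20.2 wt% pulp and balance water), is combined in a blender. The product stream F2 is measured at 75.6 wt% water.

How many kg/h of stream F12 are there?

1334 kg/h

Let F12 be the unknown flow. Total out = 117 + F12.
water balance: 32.409 + 0.798·F12 = 0.756·(117 + F12)
(0.798 − 0.756)·F12 = 0.756×117 − 32.409 = 56.043
F12 = 56.043 / 0.042 = 1334.4 kg/h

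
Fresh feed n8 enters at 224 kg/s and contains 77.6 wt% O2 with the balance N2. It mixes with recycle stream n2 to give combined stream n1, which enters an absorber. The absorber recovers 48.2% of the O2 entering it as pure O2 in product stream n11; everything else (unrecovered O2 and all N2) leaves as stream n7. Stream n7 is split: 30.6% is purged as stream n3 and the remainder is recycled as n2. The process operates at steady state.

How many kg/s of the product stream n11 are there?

130.8 kg/s

O2 in n1: m_A = 224×0.776 + (1−0.306)·(1−0.482)·m_A, so m_A = 173.82/0.6405 = 271.38 kg/s.
Product n11 = 0.482×271.38 = 130.81 kg/s.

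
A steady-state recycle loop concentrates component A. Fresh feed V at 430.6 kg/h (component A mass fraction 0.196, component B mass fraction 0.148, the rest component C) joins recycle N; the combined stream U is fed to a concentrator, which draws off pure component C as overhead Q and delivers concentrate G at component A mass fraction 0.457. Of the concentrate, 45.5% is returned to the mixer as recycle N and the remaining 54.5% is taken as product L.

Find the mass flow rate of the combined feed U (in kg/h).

584.8 kg/h

Overall component A balance (none leaves overhead): component A in fresh feed = component A in product, i.e. 430.6×0.196 = (1−0.455)·G·0.457.
G = 84.398/(0.457×0.545) = 338.86 kg/h.
Recycle N = 0.455×338.86 = 154.18 kg/h.
Combined feed U = 430.6 + 154.18 = 584.78 kg/h.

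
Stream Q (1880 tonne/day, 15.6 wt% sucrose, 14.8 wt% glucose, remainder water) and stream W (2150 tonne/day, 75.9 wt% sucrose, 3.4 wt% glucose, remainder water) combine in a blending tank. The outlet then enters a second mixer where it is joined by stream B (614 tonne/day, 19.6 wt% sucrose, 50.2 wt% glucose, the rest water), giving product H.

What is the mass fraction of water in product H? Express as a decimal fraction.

0.418

Overall, product flow = 4644 tonne/day.
water in = 1880×0.696 + 2150×0.207 + 614×0.302 = 1939 tonne/day.
water fraction in H = 0.418.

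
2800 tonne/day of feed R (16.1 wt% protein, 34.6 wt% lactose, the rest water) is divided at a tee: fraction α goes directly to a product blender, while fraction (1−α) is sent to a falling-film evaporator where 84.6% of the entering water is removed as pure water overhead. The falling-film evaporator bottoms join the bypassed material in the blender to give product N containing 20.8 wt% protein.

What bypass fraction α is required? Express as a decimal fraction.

0.458

All 2800×0.161 = 450.8 tonne/day of protein reaches N, so N = 450.8/0.208 = 2167.3 tonne/day and vapour = 632.69 tonne/day.
The evaporator receives (1−α)·2800 of feed at 0.493 water and removes 0.846 of that water:
0.846×0.493×(1−α)×2800 = 632.69
(1−α) = 632.69/1167.8 = 0.5418;  α = 0.4582.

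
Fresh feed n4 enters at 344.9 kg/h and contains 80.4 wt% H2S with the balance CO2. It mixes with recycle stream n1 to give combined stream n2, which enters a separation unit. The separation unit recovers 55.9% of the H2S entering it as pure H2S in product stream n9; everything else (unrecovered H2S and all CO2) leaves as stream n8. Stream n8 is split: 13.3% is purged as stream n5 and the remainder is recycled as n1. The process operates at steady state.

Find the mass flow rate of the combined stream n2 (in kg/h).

957.2 kg/h

CO2 enters only via n4 and leaves only via the purge: 344.9×0.196 = 0.133×(CO2 in n8), and the separation unit passes all CO2, so CO2 in n2 = CO2 in n8 = 508.27 kg/h.
H2S in n2: m_A = 344.9×0.804 + (1−0.133)·(1−0.559)·m_A, so m_A = 277.3/0.6177 = 448.96 kg/h.
n2 = 448.96 + 508.27 = 957.23 kg/h.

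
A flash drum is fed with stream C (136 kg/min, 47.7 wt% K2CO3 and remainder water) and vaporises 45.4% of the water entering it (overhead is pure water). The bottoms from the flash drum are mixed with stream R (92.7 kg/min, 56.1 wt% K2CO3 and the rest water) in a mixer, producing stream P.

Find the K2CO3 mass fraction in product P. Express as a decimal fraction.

0.595

Vapour removed = 0.454×0.523×136 = 32.292 kg/min; concentrate = 103.71 kg/min.
K2CO3 reaching the mixer = 64.872 (from concentrate) + 92.7×0.561 = 116.88 kg/min.
Product flow = 103.71 + 92.7 = 196.41 kg/min; K2CO3 fraction = 0.595.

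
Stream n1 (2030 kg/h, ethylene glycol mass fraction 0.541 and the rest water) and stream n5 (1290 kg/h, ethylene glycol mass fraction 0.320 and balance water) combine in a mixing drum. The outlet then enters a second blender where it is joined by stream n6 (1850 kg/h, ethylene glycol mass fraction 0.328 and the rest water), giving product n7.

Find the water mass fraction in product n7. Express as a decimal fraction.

0.590

Overall, product flow = 5170 kg/h.
water in = 2030×0.459 + 1290×0.680 + 1850×0.672 = 3052.2 kg/h.
water fraction in n7 = 0.590.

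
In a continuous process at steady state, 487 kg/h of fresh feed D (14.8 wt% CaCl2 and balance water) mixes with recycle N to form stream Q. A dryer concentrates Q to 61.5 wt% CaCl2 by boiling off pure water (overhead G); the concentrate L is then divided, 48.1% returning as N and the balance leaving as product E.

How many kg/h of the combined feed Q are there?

Overall CaCl2 balance (none leaves overhead): CaCl2 in fresh feed = CaCl2 in product, i.e. 487×0.148 = (1−0.481)·L·0.615.
L = 72.076/(0.615×0.519) = 225.81 kg/h.
Recycle N = 0.481×225.81 = 108.62 kg/h.
Combined feed Q = 487 + 108.62 = 595.62 kg/h.

595.6 kg/h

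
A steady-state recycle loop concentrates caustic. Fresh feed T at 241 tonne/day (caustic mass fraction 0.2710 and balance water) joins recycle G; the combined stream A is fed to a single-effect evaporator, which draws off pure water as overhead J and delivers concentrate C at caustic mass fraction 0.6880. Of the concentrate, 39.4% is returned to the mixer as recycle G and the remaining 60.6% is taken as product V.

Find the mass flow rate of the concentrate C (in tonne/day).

156.6 tonne/day

Overall caustic balance (none leaves overhead): caustic in fresh feed = caustic in product, i.e. 241×0.271 = (1−0.394)·C·0.688.
C = 65.311/(0.688×0.606) = 156.65 tonne/day.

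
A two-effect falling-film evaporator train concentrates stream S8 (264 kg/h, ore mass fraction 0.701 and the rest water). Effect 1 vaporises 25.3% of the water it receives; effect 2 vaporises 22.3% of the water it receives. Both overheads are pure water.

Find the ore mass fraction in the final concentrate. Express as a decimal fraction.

0.802

water in feed = 264×0.299 = 78.936 kg/h.
After stage 1: water left = (1−0.253)×78.936 = 58.965; stream total = 244.03 kg/h.
After stage 2: water left = (1−0.223)×58.965 = 45.816; final concentrate = 230.88 kg/h.
ore fraction = 185.06/230.88 = 0.802.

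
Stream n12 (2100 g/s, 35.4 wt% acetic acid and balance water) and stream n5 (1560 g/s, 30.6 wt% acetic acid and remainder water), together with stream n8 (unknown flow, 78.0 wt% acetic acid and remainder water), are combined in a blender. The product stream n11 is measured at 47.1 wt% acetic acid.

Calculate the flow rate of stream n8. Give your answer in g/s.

Let n8 be the unknown flow. Total out = 3660 + n8.
acetic acid balance: 1220.8 + 0.780·n8 = 0.471·(3660 + n8)
(0.780 − 0.471)·n8 = 0.471×3660 − 1220.8 = 503.1
n8 = 503.1 / 0.309 = 1628.2 g/s

1628 g/s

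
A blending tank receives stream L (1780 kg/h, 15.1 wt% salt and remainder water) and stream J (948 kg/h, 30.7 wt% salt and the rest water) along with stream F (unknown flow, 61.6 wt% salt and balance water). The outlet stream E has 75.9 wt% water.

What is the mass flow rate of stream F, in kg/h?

260.4 kg/h

Let F be the unknown flow. Total out = 2728 + F.
water balance: 2168.2 + 0.384·F = 0.759·(2728 + F)
(0.384 − 0.759)·F = 0.759×2728 − 2168.2 = -97.632
F = -97.632 / -0.375 = 260.35 kg/h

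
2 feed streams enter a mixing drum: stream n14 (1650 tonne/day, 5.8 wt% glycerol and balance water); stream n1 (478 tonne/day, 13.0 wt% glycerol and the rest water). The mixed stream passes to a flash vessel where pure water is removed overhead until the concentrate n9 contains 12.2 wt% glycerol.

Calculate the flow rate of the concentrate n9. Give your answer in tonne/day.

1294 tonne/day

glycerol entering = 1650×0.058 + 478×0.130 = 157.84 tonne/day.
All glycerol reports to n9, so n9 = 157.84/0.122 = 1293.8 tonne/day.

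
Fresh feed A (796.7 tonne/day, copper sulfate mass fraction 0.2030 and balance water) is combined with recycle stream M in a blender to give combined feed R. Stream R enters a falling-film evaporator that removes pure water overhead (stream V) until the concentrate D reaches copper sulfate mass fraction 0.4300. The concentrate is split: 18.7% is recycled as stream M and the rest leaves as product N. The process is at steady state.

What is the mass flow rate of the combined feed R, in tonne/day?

Overall copper sulfate balance (none leaves overhead): copper sulfate in fresh feed = copper sulfate in product, i.e. 796.7×0.203 = (1−0.187)·D·0.430.
D = 161.73/(0.430×0.813) = 462.63 tonne/day.
Recycle M = 0.187×462.63 = 86.511 tonne/day.
Combined feed R = 796.7 + 86.511 = 883.21 tonne/day.

883.2 tonne/day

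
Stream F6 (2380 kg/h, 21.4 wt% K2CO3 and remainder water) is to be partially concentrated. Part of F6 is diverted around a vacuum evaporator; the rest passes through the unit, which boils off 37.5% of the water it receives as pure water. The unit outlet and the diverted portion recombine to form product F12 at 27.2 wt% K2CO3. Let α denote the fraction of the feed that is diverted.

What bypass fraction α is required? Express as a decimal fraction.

All 2380×0.214 = 509.32 kg/h of K2CO3 reaches F12, so F12 = 509.32/0.272 = 1872.5 kg/h and vapour = 507.5 kg/h.
The evaporator receives (1−α)·2380 of feed at 0.786 water and removes 0.375 of that water:
0.375×0.786×(1−α)×2380 = 507.5
(1−α) = 507.5/701.5 = 0.7234;  α = 0.2766.

0.277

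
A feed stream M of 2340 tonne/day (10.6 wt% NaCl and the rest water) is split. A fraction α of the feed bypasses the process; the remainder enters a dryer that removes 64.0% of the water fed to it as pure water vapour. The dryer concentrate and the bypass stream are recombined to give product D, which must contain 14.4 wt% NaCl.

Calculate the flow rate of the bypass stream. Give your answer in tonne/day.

1261 tonne/day

All 2340×0.106 = 248.04 tonne/day of NaCl reaches D, so D = 248.04/0.144 = 1722.5 tonne/day and vapour = 617.5 tonne/day.
The evaporator receives (1−α)·2340 of feed at 0.894 water and removes 0.640 of that water:
0.640×0.894×(1−α)×2340 = 617.5
(1−α) = 617.5/1338.9 = 0.4612;  α = 0.5388.
Bypass flow = 0.5388×2340 = 1260.8 tonne/day.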